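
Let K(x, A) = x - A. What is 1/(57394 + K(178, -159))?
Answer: 1/57731 ≈ 1.7322e-5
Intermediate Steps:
1/(57394 + K(178, -159)) = 1/(57394 + (178 - 1*(-159))) = 1/(57394 + (178 + 159)) = 1/(57394 + 337) = 1/57731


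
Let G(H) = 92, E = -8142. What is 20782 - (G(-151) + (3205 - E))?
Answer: 9343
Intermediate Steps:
20782 - (G(-151) + (3205 - E)) = 20782 - (92 + (3205 - 1*(-8142))) = 20782 - (92 + (3205 + 8142)) = 20782 - (92 + 11347) = 20782 - 1*11439 = 20782 - 11439 = 9343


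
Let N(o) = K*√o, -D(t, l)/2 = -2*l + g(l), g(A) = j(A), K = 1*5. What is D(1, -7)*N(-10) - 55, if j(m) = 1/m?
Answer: -55 - 970*I*√10/7 ≈ -55.0 - 438.2*I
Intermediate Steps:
K = 5
j(m) = 1/m
g(A) = 1/A
D(t, l) = -2/l + 4*l (D(t, l) = -2*(-2*l + 1/l) = -2*(1/l - 2*l) = -2/l + 4*l)
N(o) = 5*√o
D(1, -7)*N(-10) - 55 = (-2/(-7) + 4*(-7))*(5*√(-10)) - 55 = (-2*(-⅐) - 28)*(5*(I*√10)) - 55 = (2/7 - 28)*(5*I*√10) - 55 = -970*I*√10/7 - 55 = -55 - 970*I*√10/7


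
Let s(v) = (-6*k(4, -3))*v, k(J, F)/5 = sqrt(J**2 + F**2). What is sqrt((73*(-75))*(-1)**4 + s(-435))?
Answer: 5*sqrt(2391) ≈ 244.49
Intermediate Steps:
k(J, F) = 5*sqrt(F**2 + J**2) (k(J, F) = 5*sqrt(J**2 + F**2) = 5*sqrt(F**2 + J**2))
s(v) = -150*v (s(v) = (-30*sqrt((-3)**2 + 4**2))*v = (-30*sqrt(9 + 16))*v = (-30*sqrt(25))*v = (-30*5)*v = (-6*25)*v = -150*v)
sqrt((73*(-75))*(-1)**4 + s(-435)) = sqrt((73*(-75))*(-1)**4 - 150*(-435)) = sqrt(-5475*1 + 65250) = sqrt(-5475 + 65250) = sqrt(59775) = 5*sqrt(2391)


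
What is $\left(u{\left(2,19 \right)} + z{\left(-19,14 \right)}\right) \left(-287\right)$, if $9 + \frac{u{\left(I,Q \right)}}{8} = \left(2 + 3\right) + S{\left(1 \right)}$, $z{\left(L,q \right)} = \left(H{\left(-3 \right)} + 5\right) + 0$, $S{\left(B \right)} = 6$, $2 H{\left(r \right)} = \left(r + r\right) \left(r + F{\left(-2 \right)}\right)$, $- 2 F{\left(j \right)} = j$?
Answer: $-7749$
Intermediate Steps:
$F{\left(j \right)} = - \frac{j}{2}$
$H{\left(r \right)} = r \left(1 + r\right)$ ($H{\left(r \right)} = \frac{\left(r + r\right) \left(r - -1\right)}{2} = \frac{2 r \left(r + 1\right)}{2} = \frac{2 r \left(1 + r\right)}{2} = r \left(1 + r\right)$)
$z{\left(L,q \right)} = 11$ ($z{\left(L,q \right)} = \left(- 3 \left(1 - 3\right) + 5\right) + 0 = \left(\left(-3\right) \left(-2\right) + 5\right) + 0 = \left(6 + 5\right) + 0 = 11 + 0 = 11$)
$u{\left(I,Q \right)} = 16$ ($u{\left(I,Q \right)} = -72 + 8 \left(\left(2 + 3\right) + 6\right) = -72 + 8 \left(5 + 6\right) = -72 + 8 \cdot 11 = -72 + 88 = 16$)
$\left(u{\left(2,19 \right)} + z{\left(-19,14 \right)}\right) \left(-287\right) = \left(16 + 11\right) \left(-287\right) = 27 \left(-287\right) = -7749$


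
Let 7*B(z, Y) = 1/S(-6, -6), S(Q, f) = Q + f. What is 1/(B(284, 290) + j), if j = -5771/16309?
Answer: -1369956/501073 ≈ -2.7340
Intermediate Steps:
B(z, Y) = -1/84 (B(z, Y) = 1/(7*(-6 - 6)) = (⅐)/(-12) = (⅐)*(-1/12) = -1/84)
j = -5771/16309 (j = -5771*1/16309 = -5771/16309 ≈ -0.35385)
1/(B(284, 290) + j) = 1/(-1/84 - 5771/16309) = 1/(-501073/1369956) = -1369956/501073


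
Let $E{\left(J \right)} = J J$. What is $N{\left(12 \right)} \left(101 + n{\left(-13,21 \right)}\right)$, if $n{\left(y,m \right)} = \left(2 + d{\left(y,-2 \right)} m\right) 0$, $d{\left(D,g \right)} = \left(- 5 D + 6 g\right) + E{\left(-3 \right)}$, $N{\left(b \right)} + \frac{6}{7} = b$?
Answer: $\frac{7878}{7} \approx 1125.4$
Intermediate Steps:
$N{\left(b \right)} = - \frac{6}{7} + b$
$E{\left(J \right)} = J^{2}$
$d{\left(D,g \right)} = 9 - 5 D + 6 g$ ($d{\left(D,g \right)} = \left(- 5 D + 6 g\right) + \left(-3\right)^{2} = \left(- 5 D + 6 g\right) + 9 = 9 - 5 D + 6 g$)
$n{\left(y,m \right)} = 0$ ($n{\left(y,m \right)} = \left(2 + \left(9 - 5 y + 6 \left(-2\right)\right) m\right) 0 = \left(2 + \left(9 - 5 y - 12\right) m\right) 0 = \left(2 + \left(-3 - 5 y\right) m\right) 0 = \left(2 + m \left(-3 - 5 y\right)\right) 0 = 0$)
$N{\left(12 \right)} \left(101 + n{\left(-13,21 \right)}\right) = \left(- \frac{6}{7} + 12\right) \left(101 + 0\right) = \frac{78}{7} \cdot 101 = \frac{7878}{7}$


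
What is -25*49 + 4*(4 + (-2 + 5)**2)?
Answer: -1173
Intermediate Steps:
-25*49 + 4*(4 + (-2 + 5)**2) = -1225 + 4*(4 + 3**2) = -1225 + 4*(4 + 9) = -1225 + 4*13 = -1225 + 52 = -1173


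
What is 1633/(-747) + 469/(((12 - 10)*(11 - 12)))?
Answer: -353609/1494 ≈ -236.69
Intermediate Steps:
1633/(-747) + 469/(((12 - 10)*(11 - 12))) = 1633*(-1/747) + 469/((2*(-1))) = -1633/747 + 469/(-2) = -1633/747 + 469*(-1/2) = -1633/747 - 469/2 = -353609/1494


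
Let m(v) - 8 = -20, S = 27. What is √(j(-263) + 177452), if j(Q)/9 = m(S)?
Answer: 8*√2771 ≈ 421.12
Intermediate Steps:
m(v) = -12 (m(v) = 8 - 20 = -12)
j(Q) = -108 (j(Q) = 9*(-12) = -108)
√(j(-263) + 177452) = √(-108 + 177452) = √177344 = 8*√2771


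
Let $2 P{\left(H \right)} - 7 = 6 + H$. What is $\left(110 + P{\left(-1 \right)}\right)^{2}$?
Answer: $13456$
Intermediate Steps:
$P{\left(H \right)} = \frac{13}{2} + \frac{H}{2}$ ($P{\left(H \right)} = \frac{7}{2} + \frac{6 + H}{2} = \frac{7}{2} + \left(3 + \frac{H}{2}\right) = \frac{13}{2} + \frac{H}{2}$)
$\left(110 + P{\left(-1 \right)}\right)^{2} = \left(110 + \left(\frac{13}{2} + \frac{1}{2} \left(-1\right)\right)\right)^{2} = \left(110 + \left(\frac{13}{2} - \frac{1}{2}\right)\right)^{2} = \left(110 + 6\right)^{2} = 116^{2} = 13456$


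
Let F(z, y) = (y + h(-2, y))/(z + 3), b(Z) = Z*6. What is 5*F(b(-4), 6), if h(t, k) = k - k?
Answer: -10/7 ≈ -1.4286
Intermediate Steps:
h(t, k) = 0
b(Z) = 6*Z
F(z, y) = y/(3 + z) (F(z, y) = (y + 0)/(z + 3) = y/(3 + z))
5*F(b(-4), 6) = 5*(6/(3 + 6*(-4))) = 5*(6/(3 - 24)) = 5*(6/(-21)) = 5*(6*(-1/21)) = 5*(-2/7) = -10/7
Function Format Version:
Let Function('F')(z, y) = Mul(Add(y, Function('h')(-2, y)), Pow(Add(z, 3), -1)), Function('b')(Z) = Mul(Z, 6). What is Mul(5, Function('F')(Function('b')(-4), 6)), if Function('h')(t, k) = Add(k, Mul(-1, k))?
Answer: Rational(-10, 7) ≈ -1.4286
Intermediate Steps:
Function('h')(t, k) = 0
Function('b')(Z) = Mul(6, Z)
Function('F')(z, y) = Mul(y, Pow(Add(3, z), -1)) (Function('F')(z, y) = Mul(Add(y, 0), Pow(Add(z, 3), -1)) = Mul(y, Pow(Add(3, z), -1)))
Mul(5, Function('F')(Function('b')(-4), 6)) = Mul(5, Mul(6, Pow(Add(3, Mul(6, -4)), -1))) = Mul(5, Mul(6, Pow(Add(3, -24), -1))) = Mul(5, Mul(6, Pow(-21, -1))) = Mul(5, Mul(6, Rational(-1, 21))) = Mul(5, Rational(-2, 7)) = Rational(-10, 7)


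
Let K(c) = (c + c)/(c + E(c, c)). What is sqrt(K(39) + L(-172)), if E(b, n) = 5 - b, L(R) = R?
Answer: I*sqrt(3910)/5 ≈ 12.506*I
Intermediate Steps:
K(c) = 2*c/5 (K(c) = (c + c)/(c + (5 - c)) = (2*c)/5 = (2*c)*(1/5) = 2*c/5)
sqrt(K(39) + L(-172)) = sqrt((2/5)*39 - 172) = sqrt(78/5 - 172) = sqrt(-782/5) = I*sqrt(3910)/5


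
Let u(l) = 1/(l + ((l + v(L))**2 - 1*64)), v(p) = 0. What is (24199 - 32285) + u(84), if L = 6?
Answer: -57216535/7076 ≈ -8086.0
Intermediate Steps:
u(l) = 1/(-64 + l + l**2) (u(l) = 1/(l + ((l + 0)**2 - 1*64)) = 1/(l + (l**2 - 64)) = 1/(l + (-64 + l**2)) = 1/(-64 + l + l**2))
(24199 - 32285) + u(84) = (24199 - 32285) + 1/(-64 + 84 + 84**2) = -8086 + 1/(-64 + 84 + 7056) = -8086 + 1/7076 = -57216535/7076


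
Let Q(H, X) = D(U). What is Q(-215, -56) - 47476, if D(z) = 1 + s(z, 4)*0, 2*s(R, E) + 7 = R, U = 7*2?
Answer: -47475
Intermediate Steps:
U = 14
s(R, E) = -7/2 + R/2
D(z) = 1 (D(z) = 1 + (-7/2 + z/2)*0 = 1 + 0 = 1)
Q(H, X) = 1
Q(-215, -56) - 47476 = 1 - 47476 = -47475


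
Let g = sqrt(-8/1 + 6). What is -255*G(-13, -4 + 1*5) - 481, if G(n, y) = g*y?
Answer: -481 - 255*I*sqrt(2) ≈ -481.0 - 360.62*I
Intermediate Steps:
g = I*sqrt(2) (g = sqrt(-8*1 + 6) = sqrt(-8 + 6) = sqrt(-2) = I*sqrt(2) ≈ 1.4142*I)
G(n, y) = I*y*sqrt(2) (G(n, y) = (I*sqrt(2))*y = I*y*sqrt(2))
-255*G(-13, -4 + 1*5) - 481 = -255*I*(-4 + 1*5)*sqrt(2) - 481 = -255*I*(-4 + 5)*sqrt(2) - 481 = -255*I*sqrt(2) - 481 = -481 - 255*I*sqrt(2)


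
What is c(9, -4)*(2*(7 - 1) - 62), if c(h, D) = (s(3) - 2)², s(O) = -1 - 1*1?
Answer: -800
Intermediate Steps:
s(O) = -2 (s(O) = -1 - 1 = -2)
c(h, D) = 16 (c(h, D) = (-2 - 2)² = (-4)² = 16)
c(9, -4)*(2*(7 - 1) - 62) = 16*(2*(7 - 1) - 62) = 16*(2*6 - 62) = 16*(12 - 62) = 16*(-50) = -800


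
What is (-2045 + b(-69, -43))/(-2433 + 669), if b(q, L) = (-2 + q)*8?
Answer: 871/588 ≈ 1.4813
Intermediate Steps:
b(q, L) = -16 + 8*q
(-2045 + b(-69, -43))/(-2433 + 669) = (-2045 + (-16 + 8*(-69)))/(-2433 + 669) = (-2045 + (-16 - 552))/(-1764) = (-2045 - 568)*(-1/1764) = -2613*(-1/1764) = 871/588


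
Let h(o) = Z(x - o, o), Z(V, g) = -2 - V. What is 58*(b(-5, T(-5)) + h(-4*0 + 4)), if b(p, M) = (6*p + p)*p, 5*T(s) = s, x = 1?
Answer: 10208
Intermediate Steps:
h(o) = -3 + o (h(o) = -2 - (1 - o) = -2 + (-1 + o) = -3 + o)
T(s) = s/5
b(p, M) = 7*p**2 (b(p, M) = (7*p)*p = 7*p**2)
58*(b(-5, T(-5)) + h(-4*0 + 4)) = 58*(7*(-5)**2 + (-3 + (-4*0 + 4))) = 58*(7*25 + (-3 + (0 + 4))) = 58*(175 + (-3 + 4)) = 58*(175 + 1) = 58*176 = 10208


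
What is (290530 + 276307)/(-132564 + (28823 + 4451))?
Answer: -566837/99290 ≈ -5.7089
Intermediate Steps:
(290530 + 276307)/(-132564 + (28823 + 4451)) = 566837/(-132564 + 33274) = 566837/(-99290) = 566837*(-1/99290) = -566837/99290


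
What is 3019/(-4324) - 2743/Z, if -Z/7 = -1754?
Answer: -24464007/26545036 ≈ -0.92160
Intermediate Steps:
Z = 12278 (Z = -7*(-1754) = 12278)
3019/(-4324) - 2743/Z = 3019/(-4324) - 2743/12278 = 3019*(-1/4324) - 2743*1/12278 = -3019/4324 - 2743/12278 = -24464007/26545036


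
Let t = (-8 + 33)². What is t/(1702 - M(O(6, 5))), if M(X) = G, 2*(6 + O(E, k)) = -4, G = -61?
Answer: 625/1763 ≈ 0.35451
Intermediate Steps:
O(E, k) = -8 (O(E, k) = -6 + (½)*(-4) = -6 - 2 = -8)
M(X) = -61
t = 625 (t = 25² = 625)
t/(1702 - M(O(6, 5))) = 625/(1702 - 1*(-61)) = 625/(1702 + 61) = 625/1763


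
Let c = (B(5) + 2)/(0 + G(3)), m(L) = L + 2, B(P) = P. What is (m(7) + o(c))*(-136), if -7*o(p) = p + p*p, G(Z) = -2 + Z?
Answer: -136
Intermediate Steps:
m(L) = 2 + L
c = 7 (c = (5 + 2)/(0 + (-2 + 3)) = 7/(0 + 1) = 7/1 = 7*1 = 7)
o(p) = -p/7 - p**2/7 (o(p) = -(p + p*p)/7 = -(p + p**2)/7 = -p/7 - p**2/7)
(m(7) + o(c))*(-136) = ((2 + 7) - 1/7*7*(1 + 7))*(-136) = (9 - 1/7*7*8)*(-136) = (9 - 8)*(-136) = 1*(-136) = -136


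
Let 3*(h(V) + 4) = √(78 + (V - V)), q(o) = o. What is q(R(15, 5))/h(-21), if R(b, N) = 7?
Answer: -42/11 - 7*√78/22 ≈ -6.6283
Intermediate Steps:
h(V) = -4 + √78/3 (h(V) = -4 + √(78 + (V - V))/3 = -4 + √(78 + 0)/3 = -4 + √78/3)
q(R(15, 5))/h(-21) = 7/(-4 + √78/3)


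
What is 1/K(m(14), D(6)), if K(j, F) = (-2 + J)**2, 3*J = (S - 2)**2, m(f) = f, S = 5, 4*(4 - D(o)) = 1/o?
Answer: 1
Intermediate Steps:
D(o) = 4 - 1/(4*o)
J = 3 (J = (5 - 2)**2/3 = (1/3)*3**2 = (1/3)*9 = 3)
K(j, F) = 1 (K(j, F) = (-2 + 3)**2 = 1**2 = 1)
1/K(m(14), D(6)) = 1/1 = 1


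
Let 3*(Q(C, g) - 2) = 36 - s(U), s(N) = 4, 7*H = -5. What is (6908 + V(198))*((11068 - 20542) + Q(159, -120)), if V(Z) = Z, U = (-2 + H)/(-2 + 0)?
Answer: -201696704/3 ≈ -6.7232e+7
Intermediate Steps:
H = -5/7 (H = (⅐)*(-5) = -5/7 ≈ -0.71429)
U = 19/14 (U = (-2 - 5/7)/(-2 + 0) = -19/7/(-2) = -19/7*(-½) = 19/14 ≈ 1.3571)
Q(C, g) = 38/3 (Q(C, g) = 2 + (36 - 1*4)/3 = 2 + (36 - 4)/3 = 2 + (⅓)*32 = 2 + 32/3 = 38/3)
(6908 + V(198))*((11068 - 20542) + Q(159, -120)) = (6908 + 198)*((11068 - 20542) + 38/3) = 7106*(-9474 + 38/3) = 7106*(-28384/3) = -201696704/3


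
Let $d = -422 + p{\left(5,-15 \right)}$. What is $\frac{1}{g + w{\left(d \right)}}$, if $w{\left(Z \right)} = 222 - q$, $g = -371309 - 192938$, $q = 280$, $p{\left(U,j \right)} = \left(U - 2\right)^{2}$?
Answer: $- \frac{1}{564305} \approx -1.7721 \cdot 10^{-6}$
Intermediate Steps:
$p{\left(U,j \right)} = \left(-2 + U\right)^{2}$
$g = -564247$
$d = -413$ ($d = -422 + \left(-2 + 5\right)^{2} = -422 + 3^{2} = -422 + 9 = -413$)
$w{\left(Z \right)} = -58$ ($w{\left(Z \right)} = 222 - 280 = -58$)
$\frac{1}{g + w{\left(d \right)}} = \frac{1}{-564247 - 58} = \frac{1}{-564305} = - \frac{1}{564305}$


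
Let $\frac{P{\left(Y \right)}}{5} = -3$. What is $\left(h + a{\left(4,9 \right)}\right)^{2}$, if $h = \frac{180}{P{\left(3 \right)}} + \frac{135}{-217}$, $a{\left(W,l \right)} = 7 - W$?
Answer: $\frac{4359744}{47089} \approx 92.585$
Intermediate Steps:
$P{\left(Y \right)} = -15$ ($P{\left(Y \right)} = 5 \left(-3\right) = -15$)
$h = - \frac{2739}{217}$ ($h = \frac{180}{-15} + \frac{135}{-217} = 180 \left(- \frac{1}{15}\right) + 135 \left(- \frac{1}{217}\right) = -12 - \frac{135}{217} = - \frac{2739}{217} \approx -12.622$)
$\left(h + a{\left(4,9 \right)}\right)^{2} = \left(- \frac{2739}{217} + \left(7 - 4\right)\right)^{2} = \left(- \frac{2739}{217} + 3\right)^{2} = \left(- \frac{2088}{217}\right)^{2} = \frac{4359744}{47089}$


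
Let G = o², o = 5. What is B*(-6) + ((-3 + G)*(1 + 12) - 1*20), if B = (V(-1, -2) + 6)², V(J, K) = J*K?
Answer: -118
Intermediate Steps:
G = 25 (G = 5² = 25)
B = 64 (B = (-1*(-2) + 6)² = (2 + 6)² = 8² = 64)
B*(-6) + ((-3 + G)*(1 + 12) - 1*20) = 64*(-6) + ((-3 + 25)*(1 + 12) - 1*20) = -384 + (22*13 - 20) = -384 + (286 - 20) = -384 + 266 = -118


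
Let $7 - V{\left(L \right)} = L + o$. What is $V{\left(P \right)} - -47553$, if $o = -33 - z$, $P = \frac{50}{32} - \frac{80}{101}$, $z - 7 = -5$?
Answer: $\frac{76912275}{1616} \approx 47594.0$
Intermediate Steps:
$z = 2$ ($z = 7 - 5 = 2$)
$P = \frac{1245}{1616}$ ($P = 50 \cdot \frac{1}{32} - \frac{80}{101} = \frac{25}{16} - \frac{80}{101} = \frac{1245}{1616} \approx 0.77042$)
$o = -35$ ($o = -33 - 2 = -35$)
$V{\left(L \right)} = 42 - L$ ($V{\left(L \right)} = 7 - \left(L - 35\right) = 7 - \left(-35 + L\right) = 42 - L$)
$V{\left(P \right)} - -47553 = \left(42 - \frac{1245}{1616}\right) - -47553 = \left(42 - \frac{1245}{1616}\right) + 47553 = \frac{66627}{1616} + 47553 = \frac{76912275}{1616}$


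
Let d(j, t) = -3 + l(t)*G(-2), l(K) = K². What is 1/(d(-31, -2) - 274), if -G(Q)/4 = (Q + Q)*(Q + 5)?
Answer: -1/85 ≈ -0.011765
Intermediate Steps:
G(Q) = -8*Q*(5 + Q) (G(Q) = -4*(Q + Q)*(Q + 5) = -4*2*Q*(5 + Q) = -8*Q*(5 + Q))
d(j, t) = -3 + 48*t² (d(j, t) = -3 + t²*(-8*(-2)*(5 - 2)) = -3 + t²*(-8*(-2)*3) = -3 + t²*48 = -3 + 48*t²)
1/(d(-31, -2) - 274) = 1/((-3 + 48*(-2)²) - 274) = 1/((-3 + 48*4) - 274) = 1/((-3 + 192) - 274) = 1/(189 - 274) = 1/(-85) = -1/85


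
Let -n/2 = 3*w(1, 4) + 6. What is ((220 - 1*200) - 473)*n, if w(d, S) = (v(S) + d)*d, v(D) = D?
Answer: 19026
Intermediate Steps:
w(d, S) = d*(S + d) (w(d, S) = (S + d)*d = d*(S + d))
n = -42 (n = -2*(3*(1*(4 + 1)) + 6) = -2*(3*(1*5) + 6) = -2*(3*5 + 6) = -2*(15 + 6) = -2*21 = -42)
((220 - 1*200) - 473)*n = ((220 - 1*200) - 473)*(-42) = ((220 - 200) - 473)*(-42) = (20 - 473)*(-42) = -453*(-42) = 19026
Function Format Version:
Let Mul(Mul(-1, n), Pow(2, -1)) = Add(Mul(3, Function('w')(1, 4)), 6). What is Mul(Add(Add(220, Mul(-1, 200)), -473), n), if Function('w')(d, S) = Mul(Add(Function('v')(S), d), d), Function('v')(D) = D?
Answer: 19026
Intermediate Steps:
Function('w')(d, S) = Mul(d, Add(S, d)) (Function('w')(d, S) = Mul(Add(S, d), d) = Mul(d, Add(S, d)))
n = -42 (n = Mul(-2, Add(Mul(3, Mul(1, Add(4, 1))), 6)) = Mul(-2, Add(Mul(3, Mul(1, 5)), 6)) = Mul(-2, Add(Mul(3, 5), 6)) = Mul(-2, Add(15, 6)) = Mul(-2, 21) = -42)
Mul(Add(Add(220, Mul(-1, 200)), -473), n) = Mul(Add(Add(220, Mul(-1, 200)), -473), -42) = Mul(Add(Add(220, -200), -473), -42) = Mul(Add(20, -473), -42) = Mul(-453, -42) = 19026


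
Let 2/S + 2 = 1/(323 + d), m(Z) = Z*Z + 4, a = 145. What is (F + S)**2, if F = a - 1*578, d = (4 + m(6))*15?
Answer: 727286601721/3861225 ≈ 1.8836e+5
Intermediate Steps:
m(Z) = 4 + Z**2 (m(Z) = Z**2 + 4 = 4 + Z**2)
d = 660 (d = (4 + (4 + 6**2))*15 = (4 + (4 + 36))*15 = (4 + 40)*15 = 44*15 = 660)
S = -1966/1965 (S = 2/(-2 + 1/(323 + 660)) = 2/(-2 + 1/983) = 2/(-1965/983) = 2*(-983/1965) = -1966/1965 ≈ -1.0005)
F = -433 (F = 145 - 1*578 = 145 - 578 = -433)
(F + S)**2 = (-433 - 1966/1965)**2 = (-852811/1965)**2 = 727286601721/3861225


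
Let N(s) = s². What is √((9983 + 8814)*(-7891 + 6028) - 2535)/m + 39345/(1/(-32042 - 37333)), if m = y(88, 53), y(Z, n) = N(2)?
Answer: -2729559375 + I*√35021346/4 ≈ -2.7296e+9 + 1479.5*I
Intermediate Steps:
y(Z, n) = 4 (y(Z, n) = 2² = 4)
m = 4
√((9983 + 8814)*(-7891 + 6028) - 2535)/m + 39345/(1/(-32042 - 37333)) = √((9983 + 8814)*(-7891 + 6028) - 2535)/4 + 39345/(1/(-32042 - 37333)) = √(18797*(-1863) - 2535)*(¼) + 39345/(1/(-69375)) = √(-35018811 - 2535)*(¼) + 39345/(-1/69375) = √(-35021346)*(¼) + 39345*(-69375) = (I*√35021346)*(¼) - 2729559375 = I*√35021346/4 - 2729559375 = -2729559375 + I*√35021346/4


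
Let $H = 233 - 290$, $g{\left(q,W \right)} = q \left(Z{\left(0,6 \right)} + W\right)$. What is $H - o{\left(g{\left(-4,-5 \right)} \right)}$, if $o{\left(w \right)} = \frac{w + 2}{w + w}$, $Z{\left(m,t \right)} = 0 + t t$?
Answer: $- \frac{7129}{124} \approx -57.492$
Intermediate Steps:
$Z{\left(m,t \right)} = t^{2}$ ($Z{\left(m,t \right)} = 0 + t^{2} = t^{2}$)
$g{\left(q,W \right)} = q \left(36 + W\right)$ ($g{\left(q,W \right)} = q \left(6^{2} + W\right) = q \left(36 + W\right)$)
$H = -57$
$o{\left(w \right)} = \frac{2 + w}{2 w}$
$H - o{\left(g{\left(-4,-5 \right)} \right)} = -57 - \frac{2 - 4 \left(36 - 5\right)}{2 \left(- 4 \left(36 - 5\right)\right)} = -57 - \frac{2 - 124}{2 \left(\left(-4\right) 31\right)} = -57 - \frac{2 - 124}{2 \left(-124\right)} = -57 - \frac{1}{2} \left(- \frac{1}{124}\right) \left(-122\right) = -57 - \frac{61}{124} = - \frac{7129}{124}$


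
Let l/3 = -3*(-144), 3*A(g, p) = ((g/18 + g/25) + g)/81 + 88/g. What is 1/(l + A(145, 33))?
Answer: 634230/822504997 ≈ 0.00077110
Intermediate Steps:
A(g, p) = 88/(3*g) + 493*g/109350 (A(g, p) = (((g/18 + g/25) + g)/81 + 88/g)/3 = (((g*(1/18) + g*(1/25)) + g)*(1/81) + 88/g)/3 = (((g/18 + g/25) + g)*(1/81) + 88/g)/3 = ((43*g/450 + g)*(1/81) + 88/g)/3 = ((493*g/450)*(1/81) + 88/g)/3 = (493*g/36450 + 88/g)/3 = (88/g + 493*g/36450)/3 = 88/(3*g) + 493*g/109350)
l = 1296 (l = 3*(-3*(-144)) = 3*432 = 1296)
1/(l + A(145, 33)) = 1/(1296 + (1/109350)*(3207600 + 493*145²)/145) = 1/(1296 + (1/109350)*(1/145)*(3207600 + 493*21025)) = 1/(1296 + (1/109350)*(1/145)*(3207600 + 10365325)) = 1/(1296 + (1/109350)*(1/145)*13572925) = 1/(1296 + 542917/634230) = 1/(822504997/634230) = 634230/822504997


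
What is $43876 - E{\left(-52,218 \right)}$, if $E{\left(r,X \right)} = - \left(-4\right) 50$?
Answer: $43676$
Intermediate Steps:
$E{\left(r,X \right)} = 200$ ($E{\left(r,X \right)} = \left(-1\right) \left(-200\right) = 200$)
$43876 - E{\left(-52,218 \right)} = 43876 - 200 = 43676$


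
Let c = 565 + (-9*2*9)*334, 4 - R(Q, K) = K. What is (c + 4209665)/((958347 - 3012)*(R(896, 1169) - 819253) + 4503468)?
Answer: -692687/130628254427 ≈ -5.3027e-6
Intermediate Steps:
R(Q, K) = 4 - K
c = -53543 (c = 565 - 18*9*334 = 565 - 162*334 = 565 - 54108 = -53543)
(c + 4209665)/((958347 - 3012)*(R(896, 1169) - 819253) + 4503468) = (-53543 + 4209665)/((958347 - 3012)*((4 - 1*1169) - 819253) + 4503468) = 4156122/(955335*((4 - 1169) - 819253) + 4503468) = 4156122/(955335*(-1165 - 819253) + 4503468) = 4156122/(955335*(-820418) + 4503468) = 4156122/(-783774030030 + 4503468) = 4156122/(-783769526562) = 4156122*(-1/783769526562) = -692687/130628254427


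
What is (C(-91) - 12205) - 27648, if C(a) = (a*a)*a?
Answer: -793424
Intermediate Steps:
C(a) = a³ (C(a) = a²*a = a³)
(C(-91) - 12205) - 27648 = ((-91)³ - 12205) - 27648 = (-753571 - 12205) - 27648 = -765776 - 27648 = -793424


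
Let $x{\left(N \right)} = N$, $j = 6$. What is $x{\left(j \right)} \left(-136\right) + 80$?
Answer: $-736$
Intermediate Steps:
$x{\left(j \right)} \left(-136\right) + 80 = 6 \left(-136\right) + 80 = -816 + 80 = -736$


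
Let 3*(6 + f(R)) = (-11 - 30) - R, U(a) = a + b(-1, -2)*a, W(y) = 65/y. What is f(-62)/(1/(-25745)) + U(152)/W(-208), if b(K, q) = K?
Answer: -25745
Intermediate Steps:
U(a) = 0 (U(a) = a - a = 0)
f(R) = -59/3 - R/3 (f(R) = -6 + ((-11 - 30) - R)/3 = -6 + (-41 - R)/3 = -6 + (-41/3 - R/3) = -59/3 - R/3)
f(-62)/(1/(-25745)) + U(152)/W(-208) = (-59/3 - ⅓*(-62))/(1/(-25745)) + 0/((65/(-208))) = (-59/3 + 62/3)/(-1/25745) + 0/((65*(-1/208))) = 1*(-25745) + 0/(-5/16) = -25745 + 0*(-16/5) = -25745 + 0 = -25745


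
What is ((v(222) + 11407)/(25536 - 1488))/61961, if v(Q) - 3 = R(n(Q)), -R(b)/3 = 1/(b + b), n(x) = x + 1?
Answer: 5088857/664557005088 ≈ 7.6575e-6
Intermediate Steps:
n(x) = 1 + x
R(b) = -3/(2*b) (R(b) = -3/(b + b) = -3*1/(2*b) = -3/(2*b))
v(Q) = 3 - 3/(2*(1 + Q))
((v(222) + 11407)/(25536 - 1488))/61961 = ((3*(1 + 2*222)/(2*(1 + 222)) + 11407)/(25536 - 1488))/61961 = (((3/2)*(1 + 444)/223 + 11407)/24048)*(1/61961) = (((3/2)*(1/223)*445 + 11407)*(1/24048))*(1/61961) = ((1335/446 + 11407)*(1/24048))*(1/61961) = ((5088857/446)*(1/24048))*(1/61961) = (5088857/10725408)*(1/61961) = 5088857/664557005088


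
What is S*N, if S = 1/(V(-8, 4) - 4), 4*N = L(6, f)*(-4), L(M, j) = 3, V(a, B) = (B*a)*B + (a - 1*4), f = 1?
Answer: 1/48 ≈ 0.020833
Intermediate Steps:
V(a, B) = -4 + a + a*B² (V(a, B) = a*B² + (a - 4) = a*B² + (-4 + a) = -4 + a + a*B²)
N = -3 (N = (3*(-4))/4 = (¼)*(-12) = -3)
S = -1/144 (S = 1/((-4 - 8 - 8*4²) - 4) = 1/((-4 - 8 - 8*16) - 4) = 1/((-4 - 8 - 128) - 4) = 1/(-140 - 4) = 1/(-144) = -1/144 ≈ -0.0069444)
S*N = -1/144*(-3) = 1/48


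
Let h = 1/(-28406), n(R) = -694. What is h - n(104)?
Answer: 19713763/28406 ≈ 694.00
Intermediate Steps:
h = -1/28406 ≈ -3.5204e-5
h - n(104) = -1/28406 - 1*(-694) = -1/28406 + 694 = 19713763/28406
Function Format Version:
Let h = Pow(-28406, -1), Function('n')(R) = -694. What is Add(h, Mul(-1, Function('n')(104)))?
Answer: Rational(19713763, 28406) ≈ 694.00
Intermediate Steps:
h = Rational(-1, 28406) ≈ -3.5204e-5
Add(h, Mul(-1, Function('n')(104))) = Add(Rational(-1, 28406), Mul(-1, -694)) = Add(Rational(-1, 28406), 694) = Rational(19713763, 28406)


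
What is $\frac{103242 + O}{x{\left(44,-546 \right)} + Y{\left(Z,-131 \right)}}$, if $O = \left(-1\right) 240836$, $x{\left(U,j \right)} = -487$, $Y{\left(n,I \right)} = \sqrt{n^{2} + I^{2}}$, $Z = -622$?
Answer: $- \frac{33504139}{83438} - \frac{68797 \sqrt{404045}}{83438} \approx -925.65$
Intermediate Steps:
$Y{\left(n,I \right)} = \sqrt{I^{2} + n^{2}}$
$O = -240836$
$\frac{103242 + O}{x{\left(44,-546 \right)} + Y{\left(Z,-131 \right)}} = \frac{103242 - 240836}{-487 + \sqrt{\left(-131\right)^{2} + \left(-622\right)^{2}}} = - \frac{137594}{-487 + \sqrt{17161 + 386884}} = - \frac{137594}{-487 + \sqrt{404045}}$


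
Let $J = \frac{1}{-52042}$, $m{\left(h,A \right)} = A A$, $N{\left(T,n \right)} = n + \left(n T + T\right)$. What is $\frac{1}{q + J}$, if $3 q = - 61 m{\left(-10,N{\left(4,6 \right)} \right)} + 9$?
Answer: $- \frac{156126}{3669325297} \approx -4.2549 \cdot 10^{-5}$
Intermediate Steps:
$N{\left(T,n \right)} = T + n + T n$ ($N{\left(T,n \right)} = n + \left(T n + T\right) = n + \left(T + T n\right) = T + n + T n$)
$m{\left(h,A \right)} = A^{2}$
$q = - \frac{70507}{3}$ ($q = \frac{- 61 \left(4 + 6 + 4 \cdot 6\right)^{2} + 9}{3} = \frac{- 61 \left(4 + 6 + 24\right)^{2} + 9}{3} = \frac{- 61 \cdot 34^{2} + 9}{3} = \frac{\left(-61\right) 1156 + 9}{3} = \frac{-70516 + 9}{3} = \frac{1}{3} \left(-70507\right) = - \frac{70507}{3} \approx -23502.0$)
$J = - \frac{1}{52042} \approx -1.9215 \cdot 10^{-5}$
$\frac{1}{q + J} = \frac{1}{- \frac{70507}{3} - \frac{1}{52042}} = \frac{1}{- \frac{3669325297}{156126}} = - \frac{156126}{3669325297}$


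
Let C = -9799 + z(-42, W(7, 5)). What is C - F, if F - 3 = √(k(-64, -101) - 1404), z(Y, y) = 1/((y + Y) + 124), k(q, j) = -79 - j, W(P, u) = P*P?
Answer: -1284061/131 - I*√1382 ≈ -9802.0 - 37.175*I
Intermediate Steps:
W(P, u) = P²
z(Y, y) = 1/(124 + Y + y) (z(Y, y) = 1/((Y + y) + 124) = 1/(124 + Y + y))
F = 3 + I*√1382 (F = 3 + √((-79 - 1*(-101)) - 1404) = 3 + √((-79 + 101) - 1404) = 3 + √(22 - 1404) = 3 + √(-1382) = 3 + I*√1382 ≈ 3.0 + 37.175*I)
C = -1283668/131 (C = -9799 + 1/(124 - 42 + 7²) = -9799 + 1/(124 - 42 + 49) = -9799 + 1/131 = -1283668/131 ≈ -9799.0)
C - F = -1283668/131 - (3 + I*√1382) = -1283668/131 + (-3 - I*√1382) = -1284061/131 - I*√1382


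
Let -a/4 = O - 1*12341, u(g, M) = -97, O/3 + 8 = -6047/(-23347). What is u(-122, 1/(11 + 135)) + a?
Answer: 1152405397/23347 ≈ 49360.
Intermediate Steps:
O = -542187/23347 (O = -24 + 3*(-6047/(-23347)) = -24 + 3*(-6047*(-1/23347)) = -24 + 3*(6047/23347) = -24 + 18141/23347 = -542187/23347 ≈ -23.223)
a = 1154670056/23347 (a = -4*(-542187/23347 - 1*12341) = -4*(-542187/23347 - 12341) = -4*(-288667514/23347) = 1154670056/23347 ≈ 49457.)
u(-122, 1/(11 + 135)) + a = -97 + 1154670056/23347 = 1152405397/23347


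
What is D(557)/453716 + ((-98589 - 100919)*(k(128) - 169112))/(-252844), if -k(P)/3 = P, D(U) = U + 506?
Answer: -3835693214808979/28679842076 ≈ -1.3374e+5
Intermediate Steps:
D(U) = 506 + U
k(P) = -3*P
D(557)/453716 + ((-98589 - 100919)*(k(128) - 169112))/(-252844) = (506 + 557)/453716 + ((-98589 - 100919)*(-3*128 - 169112))/(-252844) = 1063*(1/453716) - 199508*(-384 - 169112)*(-1/252844) = 1063/453716 - 199508*(-169496)*(-1/252844) = 1063/453716 + 33815807968*(-1/252844) = 1063/453716 - 8453951992/63211 = -3835693214808979/28679842076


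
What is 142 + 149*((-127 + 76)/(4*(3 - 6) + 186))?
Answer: 5703/58 ≈ 98.328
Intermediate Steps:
142 + 149*((-127 + 76)/(4*(3 - 6) + 186)) = 142 + 149*(-51/(4*(-3) + 186)) = 142 + 149*(-51/(-12 + 186)) = 142 + 149*(-51/174) = 142 + 149*(-51*1/174) = 142 + 149*(-17/58) = 142 - 2533/58 = 5703/58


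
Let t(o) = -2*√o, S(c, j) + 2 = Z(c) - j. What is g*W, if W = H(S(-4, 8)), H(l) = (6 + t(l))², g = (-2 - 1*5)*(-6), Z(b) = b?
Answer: 168*(3 - I*√14)² ≈ -840.0 - 3771.6*I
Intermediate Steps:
S(c, j) = -2 + c - j (S(c, j) = -2 + (c - j) = -2 + c - j)
g = 42 (g = (-2 - 5)*(-6) = -7*(-6) = 42)
H(l) = (6 - 2*√l)²
W = 4*(-3 + I*√14)² (W = 4*(-3 + √(-2 - 4 - 1*8))² = 4*(-3 + √(-2 - 4 - 8))² = 4*(-3 + √(-14))² = 4*(-3 + I*√14)² ≈ -20.0 - 89.8*I)
g*W = 42*(4*(3 - I*√14)²) = 168*(3 - I*√14)²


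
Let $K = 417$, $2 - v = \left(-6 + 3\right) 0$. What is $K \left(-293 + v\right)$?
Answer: $-121347$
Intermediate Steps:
$v = 2$ ($v = 2 - \left(-6 + 3\right) 0 = 2 - \left(-3\right) 0 = 2 - 0 = 2 + 0 = 2$)
$K \left(-293 + v\right) = 417 \left(-293 + 2\right) = 417 \left(-291\right) = -121347$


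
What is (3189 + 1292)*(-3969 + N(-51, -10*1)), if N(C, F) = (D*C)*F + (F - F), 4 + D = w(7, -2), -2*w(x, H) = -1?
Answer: -25783674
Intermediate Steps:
w(x, H) = ½ (w(x, H) = -½*(-1) = ½)
D = -7/2 (D = -4 + ½ = -7/2 ≈ -3.5000)
N(C, F) = -7*C*F/2 (N(C, F) = (-7*C/2)*F + (F - F) = -7*C*F/2 + 0 = -7*C*F/2)
(3189 + 1292)*(-3969 + N(-51, -10*1)) = (3189 + 1292)*(-3969 - 7/2*(-51)*(-10*1)) = 4481*(-3969 - 7/2*(-51)*(-10)) = 4481*(-3969 - 1785) = 4481*(-5754) = -25783674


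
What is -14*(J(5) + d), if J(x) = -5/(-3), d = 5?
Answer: -280/3 ≈ -93.333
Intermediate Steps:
J(x) = 5/3 (J(x) = -5*(-1/3) = 5/3)
-14*(J(5) + d) = -14*(5/3 + 5) = -14*20/3 = -280/3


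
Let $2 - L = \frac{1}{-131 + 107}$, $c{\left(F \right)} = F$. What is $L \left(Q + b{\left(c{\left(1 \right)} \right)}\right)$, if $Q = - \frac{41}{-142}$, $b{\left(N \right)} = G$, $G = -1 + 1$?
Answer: $\frac{2009}{3408} \approx 0.5895$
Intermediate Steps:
$G = 0$
$L = \frac{49}{24}$ ($L = 2 - \frac{1}{-131 + 107} = 2 - \frac{1}{-24} = 2 - - \frac{1}{24} = 2 + \frac{1}{24} = \frac{49}{24} \approx 2.0417$)
$b{\left(N \right)} = 0$
$Q = \frac{41}{142}$ ($Q = \left(-41\right) \left(- \frac{1}{142}\right) = \frac{41}{142} \approx 0.28873$)
$L \left(Q + b{\left(c{\left(1 \right)} \right)}\right) = \frac{49 \left(\frac{41}{142} + 0\right)}{24} = \frac{49}{24} \cdot \frac{41}{142} = \frac{2009}{3408}$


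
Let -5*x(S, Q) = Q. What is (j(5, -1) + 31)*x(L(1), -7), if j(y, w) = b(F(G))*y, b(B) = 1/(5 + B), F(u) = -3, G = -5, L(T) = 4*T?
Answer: 469/10 ≈ 46.900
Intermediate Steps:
x(S, Q) = -Q/5
j(y, w) = y/2 (j(y, w) = y/(5 - 3) = y/2)
(j(5, -1) + 31)*x(L(1), -7) = ((½)*5 + 31)*(-⅕*(-7)) = (5/2 + 31)*(7/5) = (67/2)*(7/5) = 469/10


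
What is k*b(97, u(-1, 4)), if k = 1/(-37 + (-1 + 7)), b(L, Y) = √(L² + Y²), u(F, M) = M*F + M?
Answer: -97/31 ≈ -3.1290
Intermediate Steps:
u(F, M) = M + F*M (u(F, M) = F*M + M = M + F*M)
k = -1/31 (k = 1/(-37 + 6) = 1/(-31) = -1/31 ≈ -0.032258)
k*b(97, u(-1, 4)) = -√(97² + (4*(1 - 1))²)/31 = -√(9409 + (4*0)²)/31 = -√(9409 + 0²)/31 = -√(9409 + 0)/31 = -√9409/31 = -1/31*97 = -97/31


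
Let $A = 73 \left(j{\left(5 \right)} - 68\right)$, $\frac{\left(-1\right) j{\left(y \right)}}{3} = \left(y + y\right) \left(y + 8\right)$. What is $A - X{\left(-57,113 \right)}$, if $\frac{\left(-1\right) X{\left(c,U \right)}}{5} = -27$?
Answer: $-33569$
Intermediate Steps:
$j{\left(y \right)} = - 6 y \left(8 + y\right)$ ($j{\left(y \right)} = - 3 \left(y + y\right) \left(y + 8\right) = - 3 \cdot 2 y \left(8 + y\right) = - 6 y \left(8 + y\right)$)
$X{\left(c,U \right)} = 135$ ($X{\left(c,U \right)} = \left(-5\right) \left(-27\right) = 135$)
$A = -33434$ ($A = 73 \left(\left(-6\right) 5 \left(8 + 5\right) - 68\right) = 73 \left(\left(-6\right) 5 \cdot 13 - 68\right) = 73 \left(-390 - 68\right) = 73 \left(-458\right) = -33434$)
$A - X{\left(-57,113 \right)} = -33434 - 135 = -33569$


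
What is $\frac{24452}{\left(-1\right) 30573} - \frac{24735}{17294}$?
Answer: $- \frac{1179096043}{528729462} \approx -2.2301$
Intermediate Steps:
$\frac{24452}{\left(-1\right) 30573} - \frac{24735}{17294} = \frac{24452}{-30573} - \frac{24735}{17294} = 24452 \left(- \frac{1}{30573}\right) - \frac{24735}{17294} = - \frac{24452}{30573} - \frac{24735}{17294} = - \frac{1179096043}{528729462}$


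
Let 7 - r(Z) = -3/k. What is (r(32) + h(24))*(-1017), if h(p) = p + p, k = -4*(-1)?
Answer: -226791/4 ≈ -56698.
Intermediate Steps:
k = 4
h(p) = 2*p
r(Z) = 31/4 (r(Z) = 7 - (-3)/4 = 7 - 1*(-¾) = 7 + ¾ = 31/4)
(r(32) + h(24))*(-1017) = (31/4 + 2*24)*(-1017) = (31/4 + 48)*(-1017) = (223/4)*(-1017) = -226791/4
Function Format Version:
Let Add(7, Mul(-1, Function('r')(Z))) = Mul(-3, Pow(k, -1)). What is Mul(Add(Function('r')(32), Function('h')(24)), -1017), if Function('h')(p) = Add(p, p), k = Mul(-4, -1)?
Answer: Rational(-226791, 4) ≈ -56698.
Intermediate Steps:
k = 4
Function('h')(p) = Mul(2, p)
Function('r')(Z) = Rational(31, 4) (Function('r')(Z) = Add(7, Mul(-1, Mul(-3, Pow(4, -1)))) = Add(7, Mul(-1, Mul(-3, Rational(1, 4)))) = Add(7, Mul(-1, Rational(-3, 4))) = Add(7, Rational(3, 4)) = Rational(31, 4))
Mul(Add(Function('r')(32), Function('h')(24)), -1017) = Mul(Add(Rational(31, 4), Mul(2, 24)), -1017) = Mul(Add(Rational(31, 4), 48), -1017) = Mul(Rational(223, 4), -1017) = Rational(-226791, 4)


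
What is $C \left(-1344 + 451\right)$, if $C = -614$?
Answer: $548302$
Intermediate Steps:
$C \left(-1344 + 451\right) = - 614 \left(-1344 + 451\right) = \left(-614\right) \left(-893\right) = 548302$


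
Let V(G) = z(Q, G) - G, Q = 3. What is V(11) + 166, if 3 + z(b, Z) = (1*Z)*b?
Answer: 185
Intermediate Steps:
z(b, Z) = -3 + Z*b (z(b, Z) = -3 + (1*Z)*b = -3 + Z*b)
V(G) = -3 + 2*G (V(G) = (-3 + G*3) - G = (-3 + 3*G) - G = -3 + 2*G)
V(11) + 166 = (-3 + 2*11) + 166 = (-3 + 22) + 166 = 19 + 166 = 185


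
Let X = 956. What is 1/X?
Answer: 1/956 ≈ 0.0010460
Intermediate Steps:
1/X = 1/956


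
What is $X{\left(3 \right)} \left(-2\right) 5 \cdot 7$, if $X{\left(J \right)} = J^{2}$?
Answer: $-630$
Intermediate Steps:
$X{\left(3 \right)} \left(-2\right) 5 \cdot 7 = 3^{2} \left(-2\right) 5 \cdot 7 = 9 \left(\left(-10\right) 7\right) = 9 \left(-70\right) = -630$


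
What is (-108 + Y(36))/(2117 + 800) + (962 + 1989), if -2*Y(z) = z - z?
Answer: 8607959/2917 ≈ 2951.0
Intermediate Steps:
Y(z) = 0 (Y(z) = -(z - z)/2 = -½*0 = 0)
(-108 + Y(36))/(2117 + 800) + (962 + 1989) = (-108 + 0)/(2117 + 800) + (962 + 1989) = -108/2917 + 2951 = 8607959/2917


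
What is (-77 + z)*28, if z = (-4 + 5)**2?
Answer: -2128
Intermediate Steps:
z = 1 (z = 1**2 = 1)
(-77 + z)*28 = (-77 + 1)*28 = -76*28 = -2128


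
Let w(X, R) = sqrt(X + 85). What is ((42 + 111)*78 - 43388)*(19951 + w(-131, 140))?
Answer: -627538754 - 31454*I*sqrt(46) ≈ -6.2754e+8 - 2.1333e+5*I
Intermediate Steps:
w(X, R) = sqrt(85 + X)
((42 + 111)*78 - 43388)*(19951 + w(-131, 140)) = ((42 + 111)*78 - 43388)*(19951 + sqrt(85 - 131)) = (153*78 - 43388)*(19951 + sqrt(-46)) = (11934 - 43388)*(19951 + I*sqrt(46)) = -31454*(19951 + I*sqrt(46)) = -627538754 - 31454*I*sqrt(46)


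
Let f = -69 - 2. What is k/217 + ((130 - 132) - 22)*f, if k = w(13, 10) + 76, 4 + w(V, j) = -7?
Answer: 369833/217 ≈ 1704.3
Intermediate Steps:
w(V, j) = -11 (w(V, j) = -4 - 7 = -11)
f = -71
k = 65 (k = -11 + 76 = 65)
k/217 + ((130 - 132) - 22)*f = 65/217 + ((130 - 132) - 22)*(-71) = 65*(1/217) + (-2 - 22)*(-71) = 65/217 - 24*(-71) = 65/217 + 1704 = 369833/217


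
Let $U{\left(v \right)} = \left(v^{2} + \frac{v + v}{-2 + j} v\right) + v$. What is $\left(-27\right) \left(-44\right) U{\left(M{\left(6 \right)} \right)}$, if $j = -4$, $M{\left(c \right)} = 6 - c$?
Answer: $0$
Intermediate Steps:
$U{\left(v \right)} = v + \frac{2 v^{2}}{3}$ ($U{\left(v \right)} = \left(v^{2} + \frac{v + v}{-2 - 4} v\right) + v = \left(v^{2} + \frac{2 v}{-6} v\right) + v = \left(v^{2} + 2 v \left(- \frac{1}{6}\right) v\right) + v = \left(v^{2} + - \frac{v}{3} v\right) + v = \left(v^{2} - \frac{v^{2}}{3}\right) + v = \frac{2 v^{2}}{3} + v = v + \frac{2 v^{2}}{3}$)
$\left(-27\right) \left(-44\right) U{\left(M{\left(6 \right)} \right)} = \left(-27\right) \left(-44\right) \frac{\left(6 - 6\right) \left(3 + 2 \left(6 - 6\right)\right)}{3} = 1188 \frac{\left(6 - 6\right) \left(3 + 2 \left(6 - 6\right)\right)}{3} = 1188 \cdot \frac{1}{3} \cdot 0 \left(3 + 2 \cdot 0\right) = 1188 \cdot \frac{1}{3} \cdot 0 \left(3 + 0\right) = 1188 \cdot \frac{1}{3} \cdot 0 \cdot 3 = 1188 \cdot 0 = 0$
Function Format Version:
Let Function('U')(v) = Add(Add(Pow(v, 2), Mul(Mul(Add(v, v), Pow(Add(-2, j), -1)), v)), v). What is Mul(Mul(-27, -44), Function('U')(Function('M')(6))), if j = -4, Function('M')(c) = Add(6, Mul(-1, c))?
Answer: 0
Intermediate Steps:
Function('U')(v) = Add(v, Mul(Rational(2, 3), Pow(v, 2))) (Function('U')(v) = Add(Add(Pow(v, 2), Mul(Mul(Add(v, v), Pow(Add(-2, -4), -1)), v)), v) = Add(Add(Pow(v, 2), Mul(Mul(Mul(2, v), Pow(-6, -1)), v)), v) = Add(Add(Pow(v, 2), Mul(Mul(Mul(2, v), Rational(-1, 6)), v)), v) = Add(Add(Pow(v, 2), Mul(Mul(Rational(-1, 3), v), v)), v) = Add(Add(Pow(v, 2), Mul(Rational(-1, 3), Pow(v, 2))), v) = Add(Mul(Rational(2, 3), Pow(v, 2)), v) = Add(v, Mul(Rational(2, 3), Pow(v, 2))))
Mul(Mul(-27, -44), Function('U')(Function('M')(6))) = Mul(Mul(-27, -44), Mul(Rational(1, 3), Add(6, Mul(-1, 6)), Add(3, Mul(2, Add(6, Mul(-1, 6)))))) = Mul(1188, Mul(Rational(1, 3), Add(6, -6), Add(3, Mul(2, Add(6, -6))))) = Mul(1188, Mul(Rational(1, 3), 0, Add(3, Mul(2, 0)))) = Mul(1188, Mul(Rational(1, 3), 0, Add(3, 0))) = Mul(1188, Mul(Rational(1, 3), 0, 3)) = Mul(1188, 0) = 0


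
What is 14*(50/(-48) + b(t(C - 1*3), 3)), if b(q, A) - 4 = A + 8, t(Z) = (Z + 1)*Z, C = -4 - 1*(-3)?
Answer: 2345/12 ≈ 195.42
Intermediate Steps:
C = -1 (C = -4 + 3 = -1)
t(Z) = Z*(1 + Z) (t(Z) = (1 + Z)*Z = Z*(1 + Z))
b(q, A) = 12 + A (b(q, A) = 4 + (A + 8) = 4 + (8 + A) = 12 + A)
14*(50/(-48) + b(t(C - 1*3), 3)) = 14*(50/(-48) + (12 + 3)) = 14*(50*(-1/48) + 15) = 14*(-25/24 + 15) = 14*(335/24) = 2345/12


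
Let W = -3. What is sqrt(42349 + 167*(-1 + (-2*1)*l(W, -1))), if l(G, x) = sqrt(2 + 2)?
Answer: sqrt(41514) ≈ 203.75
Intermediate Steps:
l(G, x) = 2 (l(G, x) = sqrt(4) = 2)
sqrt(42349 + 167*(-1 + (-2*1)*l(W, -1))) = sqrt(42349 + 167*(-1 - 2*1*2)) = sqrt(42349 + 167*(-1 - 2*2)) = sqrt(42349 + 167*(-1 - 4)) = sqrt(42349 + 167*(-5)) = sqrt(42349 - 835) = sqrt(41514)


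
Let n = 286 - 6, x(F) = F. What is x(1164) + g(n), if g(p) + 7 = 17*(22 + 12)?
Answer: 1735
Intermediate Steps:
n = 280
g(p) = 571 (g(p) = -7 + 17*(22 + 12) = -7 + 17*34 = -7 + 578 = 571)
x(1164) + g(n) = 1164 + 571 = 1735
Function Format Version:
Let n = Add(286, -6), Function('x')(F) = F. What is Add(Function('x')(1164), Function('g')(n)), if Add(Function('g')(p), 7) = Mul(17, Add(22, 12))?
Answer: 1735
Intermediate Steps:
n = 280
Function('g')(p) = 571 (Function('g')(p) = Add(-7, Mul(17, Add(22, 12))) = Add(-7, Mul(17, 34)) = Add(-7, 578) = 571)
Add(Function('x')(1164), Function('g')(n)) = Add(1164, 571) = 1735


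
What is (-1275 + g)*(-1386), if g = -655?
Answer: 2674980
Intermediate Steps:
(-1275 + g)*(-1386) = (-1275 - 655)*(-1386) = -1930*(-1386) = 2674980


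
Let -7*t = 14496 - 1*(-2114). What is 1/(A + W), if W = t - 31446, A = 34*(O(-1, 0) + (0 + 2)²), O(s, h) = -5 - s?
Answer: -7/236732 ≈ -2.9569e-5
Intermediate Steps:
t = -16610/7 (t = -(14496 - 1*(-2114))/7 = -(14496 + 2114)/7 = -⅐*16610 = -16610/7 ≈ -2372.9)
A = 0 (A = 34*((-5 - 1*(-1)) + (0 + 2)²) = 34*((-5 + 1) + 2²) = 34*(-4 + 4) = 34*0 = 0)
W = -236732/7 (W = -16610/7 - 31446 = -236732/7 ≈ -33819.)
1/(A + W) = 1/(0 - 236732/7) = 1/(-236732/7) = -7/236732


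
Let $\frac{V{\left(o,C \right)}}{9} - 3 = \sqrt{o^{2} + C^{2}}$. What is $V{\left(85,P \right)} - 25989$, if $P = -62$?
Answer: $-25962 + 9 \sqrt{11069} \approx -25015.0$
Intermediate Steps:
$V{\left(o,C \right)} = 27 + 9 \sqrt{C^{2} + o^{2}}$ ($V{\left(o,C \right)} = 27 + 9 \sqrt{o^{2} + C^{2}} = 27 + 9 \sqrt{C^{2} + o^{2}}$)
$V{\left(85,P \right)} - 25989 = \left(27 + 9 \sqrt{\left(-62\right)^{2} + 85^{2}}\right) - 25989 = \left(27 + 9 \sqrt{3844 + 7225}\right) - 25989 = \left(27 + 9 \sqrt{11069}\right) - 25989 = -25962 + 9 \sqrt{11069}$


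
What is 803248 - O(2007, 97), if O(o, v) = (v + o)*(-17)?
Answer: 839016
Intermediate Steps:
O(o, v) = -17*o - 17*v (O(o, v) = (o + v)*(-17) = -17*o - 17*v)
803248 - O(2007, 97) = 803248 - (-17*2007 - 17*97) = 803248 - (-34119 - 1649) = 803248 - 1*(-35768) = 803248 + 35768 = 839016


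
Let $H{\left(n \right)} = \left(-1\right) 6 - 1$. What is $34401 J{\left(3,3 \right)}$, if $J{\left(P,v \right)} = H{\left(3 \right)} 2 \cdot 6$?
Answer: $-2889684$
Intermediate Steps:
$H{\left(n \right)} = -7$ ($H{\left(n \right)} = -6 - 1 = -7$)
$J{\left(P,v \right)} = -84$ ($J{\left(P,v \right)} = \left(-7\right) 2 \cdot 6 = \left(-14\right) 6 = -84$)
$34401 J{\left(3,3 \right)} = 34401 \left(-84\right) = -2889684$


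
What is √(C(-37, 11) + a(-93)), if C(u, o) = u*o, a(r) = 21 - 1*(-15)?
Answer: I*√371 ≈ 19.261*I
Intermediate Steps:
a(r) = 36 (a(r) = 21 + 15 = 36)
C(u, o) = o*u
√(C(-37, 11) + a(-93)) = √(11*(-37) + 36) = √(-407 + 36) = √(-371) = I*√371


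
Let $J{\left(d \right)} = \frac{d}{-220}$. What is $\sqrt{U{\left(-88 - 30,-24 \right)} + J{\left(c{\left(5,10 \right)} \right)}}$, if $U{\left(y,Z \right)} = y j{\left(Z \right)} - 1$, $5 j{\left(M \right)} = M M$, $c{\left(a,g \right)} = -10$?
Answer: $\frac{i \sqrt{164494110}}{110} \approx 116.6 i$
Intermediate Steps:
$j{\left(M \right)} = \frac{M^{2}}{5}$ ($j{\left(M \right)} = \frac{M M}{5} = \frac{M^{2}}{5}$)
$J{\left(d \right)} = - \frac{d}{220}$ ($J{\left(d \right)} = d \left(- \frac{1}{220}\right) = - \frac{d}{220}$)
$U{\left(y,Z \right)} = -1 + \frac{y Z^{2}}{5}$ ($U{\left(y,Z \right)} = y \frac{Z^{2}}{5} - 1 = \frac{y Z^{2}}{5} + \left(-5 + 4\right) = \frac{y Z^{2}}{5} - 1 = -1 + \frac{y Z^{2}}{5}$)
$\sqrt{U{\left(-88 - 30,-24 \right)} + J{\left(c{\left(5,10 \right)} \right)}} = \sqrt{\left(-1 + \frac{\left(-88 - 30\right) \left(-24\right)^{2}}{5}\right) - - \frac{1}{22}} = \sqrt{\left(-1 + \frac{1}{5} \left(-118\right) 576\right) + \frac{1}{22}} = \sqrt{\left(-1 - \frac{67968}{5}\right) + \frac{1}{22}} = \sqrt{- \frac{67973}{5} + \frac{1}{22}} = \sqrt{- \frac{1495401}{110}} = \frac{i \sqrt{164494110}}{110}$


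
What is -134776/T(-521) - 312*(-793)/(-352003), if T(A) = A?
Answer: 47312652592/183393563 ≈ 257.98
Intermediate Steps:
-134776/T(-521) - 312*(-793)/(-352003) = -134776/(-521) - 312*(-793)/(-352003) = -134776*(-1/521) + 247416*(-1/352003) = 134776/521 - 247416/352003 = 47312652592/183393563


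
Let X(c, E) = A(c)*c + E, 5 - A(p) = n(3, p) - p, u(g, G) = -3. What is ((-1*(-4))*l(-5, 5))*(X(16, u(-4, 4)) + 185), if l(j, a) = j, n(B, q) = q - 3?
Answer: -6200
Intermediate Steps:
n(B, q) = -3 + q
A(p) = 8 (A(p) = 5 - ((-3 + p) - p) = 5 - 1*(-3) = 5 + 3 = 8)
X(c, E) = E + 8*c (X(c, E) = 8*c + E = E + 8*c)
((-1*(-4))*l(-5, 5))*(X(16, u(-4, 4)) + 185) = (-1*(-4)*(-5))*((-3 + 8*16) + 185) = (4*(-5))*((-3 + 128) + 185) = -20*(125 + 185) = -20*310 = -6200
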